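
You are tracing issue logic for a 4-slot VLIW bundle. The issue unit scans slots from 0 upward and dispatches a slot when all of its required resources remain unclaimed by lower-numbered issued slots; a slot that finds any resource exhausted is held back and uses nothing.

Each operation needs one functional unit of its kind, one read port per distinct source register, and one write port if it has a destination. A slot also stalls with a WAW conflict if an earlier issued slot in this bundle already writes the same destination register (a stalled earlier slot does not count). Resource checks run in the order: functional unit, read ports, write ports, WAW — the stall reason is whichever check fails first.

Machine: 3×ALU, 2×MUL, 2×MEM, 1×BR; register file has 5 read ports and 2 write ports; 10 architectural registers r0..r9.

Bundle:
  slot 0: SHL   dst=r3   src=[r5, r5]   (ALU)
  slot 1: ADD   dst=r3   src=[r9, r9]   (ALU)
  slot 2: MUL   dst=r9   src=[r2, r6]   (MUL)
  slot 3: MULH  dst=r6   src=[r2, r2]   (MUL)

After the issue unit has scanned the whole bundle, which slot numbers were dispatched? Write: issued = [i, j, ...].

issued = [0, 2]

  0. ALU→r3 ⇒ go  {2A/2Mu/2Ld/1B | 4r 1w}
  1. ALU→r3 ⇒ no(WAW)  {2A/2Mu/2Ld/1B | 4r 1w}
  2. MUL→r9 ⇒ go  {2A/1Mu/2Ld/1B | 2r 0w}
  3. MUL→r6 ⇒ no(WR_PORT)  {2A/1Mu/2Ld/1B | 2r 0w}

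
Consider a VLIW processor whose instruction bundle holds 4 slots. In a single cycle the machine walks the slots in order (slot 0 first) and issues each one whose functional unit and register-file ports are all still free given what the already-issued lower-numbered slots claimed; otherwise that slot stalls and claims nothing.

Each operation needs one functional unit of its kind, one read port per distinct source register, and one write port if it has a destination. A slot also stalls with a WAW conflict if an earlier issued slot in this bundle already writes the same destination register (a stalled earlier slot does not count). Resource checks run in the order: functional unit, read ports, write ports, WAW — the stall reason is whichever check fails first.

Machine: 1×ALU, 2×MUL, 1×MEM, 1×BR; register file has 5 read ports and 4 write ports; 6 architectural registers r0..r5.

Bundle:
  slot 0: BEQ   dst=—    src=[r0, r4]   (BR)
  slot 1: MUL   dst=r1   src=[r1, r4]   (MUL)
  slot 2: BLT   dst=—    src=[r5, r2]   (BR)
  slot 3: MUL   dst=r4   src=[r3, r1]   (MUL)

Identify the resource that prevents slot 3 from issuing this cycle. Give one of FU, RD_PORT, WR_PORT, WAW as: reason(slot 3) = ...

#0 BR src=r0,r4 dispatched  <A:1 Mu:2 Ld:1 B:0 rd:3 wr:4>
#1 MUL src=r1,r4 dispatched  <A:1 Mu:1 Ld:1 B:0 rd:1 wr:3>
#2 BR src=r5,r2 held:FU  <A:1 Mu:1 Ld:1 B:0 rd:1 wr:3>
#3 MUL src=r3,r1 held:RD_PORT  <A:1 Mu:1 Ld:1 B:0 rd:1 wr:3>

reason(slot 3) = RD_PORT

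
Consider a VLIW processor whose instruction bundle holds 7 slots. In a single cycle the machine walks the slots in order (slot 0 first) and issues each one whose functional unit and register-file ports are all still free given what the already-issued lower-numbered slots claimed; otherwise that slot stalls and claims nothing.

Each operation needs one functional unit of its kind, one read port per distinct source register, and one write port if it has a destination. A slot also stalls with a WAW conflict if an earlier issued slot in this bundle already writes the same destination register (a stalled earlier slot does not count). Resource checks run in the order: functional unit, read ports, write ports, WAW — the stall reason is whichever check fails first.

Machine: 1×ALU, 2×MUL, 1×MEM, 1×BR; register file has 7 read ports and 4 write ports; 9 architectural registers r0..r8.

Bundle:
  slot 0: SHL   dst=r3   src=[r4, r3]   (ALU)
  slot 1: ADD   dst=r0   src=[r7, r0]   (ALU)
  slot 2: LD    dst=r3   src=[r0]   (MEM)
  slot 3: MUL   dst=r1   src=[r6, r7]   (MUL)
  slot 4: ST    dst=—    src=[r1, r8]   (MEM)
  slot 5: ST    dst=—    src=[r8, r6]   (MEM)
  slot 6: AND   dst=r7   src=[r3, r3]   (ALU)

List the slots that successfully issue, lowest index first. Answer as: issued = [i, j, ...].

slot 0 (ALU): ISSUE — free A0,Mu2,Ld1,B1 rp5 wp3
slot 1 (ALU): stall FU — free A0,Mu2,Ld1,B1 rp5 wp3
slot 2 (MEM): stall WAW — free A0,Mu2,Ld1,B1 rp5 wp3
slot 3 (MUL): ISSUE — free A0,Mu1,Ld1,B1 rp3 wp2
slot 4 (MEM): ISSUE — free A0,Mu1,Ld0,B1 rp1 wp2
slot 5 (MEM): stall FU — free A0,Mu1,Ld0,B1 rp1 wp2
slot 6 (ALU): stall FU — free A0,Mu1,Ld0,B1 rp1 wp2

issued = [0, 3, 4]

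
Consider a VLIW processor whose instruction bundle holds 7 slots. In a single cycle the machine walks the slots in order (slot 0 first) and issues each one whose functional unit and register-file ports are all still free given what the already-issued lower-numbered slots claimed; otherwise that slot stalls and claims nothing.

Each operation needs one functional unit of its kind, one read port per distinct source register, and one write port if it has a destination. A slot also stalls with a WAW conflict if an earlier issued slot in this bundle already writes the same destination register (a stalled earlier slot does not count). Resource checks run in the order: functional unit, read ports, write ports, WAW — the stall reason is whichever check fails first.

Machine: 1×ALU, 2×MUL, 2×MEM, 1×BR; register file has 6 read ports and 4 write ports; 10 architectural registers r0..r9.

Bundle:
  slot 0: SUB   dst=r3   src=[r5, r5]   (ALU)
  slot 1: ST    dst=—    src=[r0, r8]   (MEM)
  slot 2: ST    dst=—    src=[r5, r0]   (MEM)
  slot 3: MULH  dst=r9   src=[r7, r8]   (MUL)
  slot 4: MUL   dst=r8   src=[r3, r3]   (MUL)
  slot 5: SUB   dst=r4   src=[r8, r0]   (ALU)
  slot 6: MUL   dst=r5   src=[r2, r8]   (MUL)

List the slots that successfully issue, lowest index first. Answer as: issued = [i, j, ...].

issued = [0, 1, 2, 4]

#0 ALU src=r5,r5 dispatched  <A:0 Mu:2 Ld:2 B:1 rd:5 wr:3>
#1 MEM src=r0,r8 dispatched  <A:0 Mu:2 Ld:1 B:1 rd:3 wr:3>
#2 MEM src=r5,r0 dispatched  <A:0 Mu:2 Ld:0 B:1 rd:1 wr:3>
#3 MUL src=r7,r8 held:RD_PORT  <A:0 Mu:2 Ld:0 B:1 rd:1 wr:3>
#4 MUL src=r3,r3 dispatched  <A:0 Mu:1 Ld:0 B:1 rd:0 wr:2>
#5 ALU src=r8,r0 held:FU  <A:0 Mu:1 Ld:0 B:1 rd:0 wr:2>
#6 MUL src=r2,r8 held:RD_PORT  <A:0 Mu:1 Ld:0 B:1 rd:0 wr:2>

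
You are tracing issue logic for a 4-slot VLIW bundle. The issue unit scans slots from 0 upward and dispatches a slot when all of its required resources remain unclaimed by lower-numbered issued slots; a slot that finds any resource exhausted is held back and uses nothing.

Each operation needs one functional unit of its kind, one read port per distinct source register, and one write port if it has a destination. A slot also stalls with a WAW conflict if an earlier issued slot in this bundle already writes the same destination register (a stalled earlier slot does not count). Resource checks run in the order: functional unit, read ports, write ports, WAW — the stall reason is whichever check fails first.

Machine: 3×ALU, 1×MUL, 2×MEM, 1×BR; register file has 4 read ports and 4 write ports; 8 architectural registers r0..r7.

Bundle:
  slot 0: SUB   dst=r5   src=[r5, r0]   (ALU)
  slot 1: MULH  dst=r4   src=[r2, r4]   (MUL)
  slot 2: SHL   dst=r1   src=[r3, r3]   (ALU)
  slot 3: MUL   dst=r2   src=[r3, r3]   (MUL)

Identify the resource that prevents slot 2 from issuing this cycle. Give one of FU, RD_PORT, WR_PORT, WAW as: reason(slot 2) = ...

slot 0 (ALU): ISSUE — free A2,Mu1,Ld2,B1 rp2 wp3
slot 1 (MUL): ISSUE — free A2,Mu0,Ld2,B1 rp0 wp2
slot 2 (ALU): stall RD_PORT — free A2,Mu0,Ld2,B1 rp0 wp2
slot 3 (MUL): stall FU — free A2,Mu0,Ld2,B1 rp0 wp2

reason(slot 2) = RD_PORT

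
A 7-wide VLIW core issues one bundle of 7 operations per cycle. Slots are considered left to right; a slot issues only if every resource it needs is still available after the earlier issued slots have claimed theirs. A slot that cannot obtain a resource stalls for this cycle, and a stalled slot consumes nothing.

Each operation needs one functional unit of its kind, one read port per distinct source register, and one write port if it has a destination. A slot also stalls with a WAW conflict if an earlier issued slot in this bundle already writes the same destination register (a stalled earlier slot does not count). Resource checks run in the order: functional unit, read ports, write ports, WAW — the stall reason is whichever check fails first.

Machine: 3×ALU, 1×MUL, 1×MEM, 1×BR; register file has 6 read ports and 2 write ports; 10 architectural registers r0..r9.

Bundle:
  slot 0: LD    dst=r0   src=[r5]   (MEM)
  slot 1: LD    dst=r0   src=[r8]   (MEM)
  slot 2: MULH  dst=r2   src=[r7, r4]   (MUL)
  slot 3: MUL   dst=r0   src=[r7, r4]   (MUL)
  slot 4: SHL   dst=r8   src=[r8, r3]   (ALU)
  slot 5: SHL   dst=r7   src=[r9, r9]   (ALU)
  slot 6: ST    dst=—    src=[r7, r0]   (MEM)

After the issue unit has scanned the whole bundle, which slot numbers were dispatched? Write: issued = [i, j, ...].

issued = [0, 2]

(0) want 1×MEM +1rd +1wr — yes → AL3|MU1|ME0|BR1|rd5|wr1
(1) want 1×MEM +1rd +1wr — FU → AL3|MU1|ME0|BR1|rd5|wr1
(2) want 1×MUL +2rd +1wr — yes → AL3|MU0|ME0|BR1|rd3|wr0
(3) want 1×MUL +2rd +1wr — FU → AL3|MU0|ME0|BR1|rd3|wr0
(4) want 1×ALU +2rd +1wr — WR_PORT → AL3|MU0|ME0|BR1|rd3|wr0
(5) want 1×ALU +1rd +1wr — WR_PORT → AL3|MU0|ME0|BR1|rd3|wr0
(6) want 1×MEM +2rd +0wr — FU → AL3|MU0|ME0|BR1|rd3|wr0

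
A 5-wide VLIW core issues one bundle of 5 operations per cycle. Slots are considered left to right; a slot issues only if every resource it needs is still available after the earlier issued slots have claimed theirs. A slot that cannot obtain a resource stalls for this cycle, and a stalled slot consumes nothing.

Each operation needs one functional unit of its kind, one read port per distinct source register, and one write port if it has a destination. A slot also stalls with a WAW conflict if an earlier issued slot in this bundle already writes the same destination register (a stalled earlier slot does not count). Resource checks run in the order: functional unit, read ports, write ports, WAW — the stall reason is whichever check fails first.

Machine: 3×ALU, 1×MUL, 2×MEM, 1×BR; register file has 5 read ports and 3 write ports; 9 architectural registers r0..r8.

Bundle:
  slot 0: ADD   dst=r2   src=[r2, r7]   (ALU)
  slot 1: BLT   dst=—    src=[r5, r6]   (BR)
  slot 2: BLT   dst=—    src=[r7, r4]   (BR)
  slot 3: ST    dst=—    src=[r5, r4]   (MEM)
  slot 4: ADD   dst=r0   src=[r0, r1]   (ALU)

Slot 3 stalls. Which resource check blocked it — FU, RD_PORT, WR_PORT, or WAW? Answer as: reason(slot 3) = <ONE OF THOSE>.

reason(slot 3) = RD_PORT

#0 ALU src=r2,r7 dispatched  <A:2 Mu:1 Ld:2 B:1 rd:3 wr:2>
#1 BR src=r5,r6 dispatched  <A:2 Mu:1 Ld:2 B:0 rd:1 wr:2>
#2 BR src=r7,r4 held:FU  <A:2 Mu:1 Ld:2 B:0 rd:1 wr:2>
#3 MEM src=r5,r4 held:RD_PORT  <A:2 Mu:1 Ld:2 B:0 rd:1 wr:2>
#4 ALU src=r0,r1 held:RD_PORT  <A:2 Mu:1 Ld:2 B:0 rd:1 wr:2>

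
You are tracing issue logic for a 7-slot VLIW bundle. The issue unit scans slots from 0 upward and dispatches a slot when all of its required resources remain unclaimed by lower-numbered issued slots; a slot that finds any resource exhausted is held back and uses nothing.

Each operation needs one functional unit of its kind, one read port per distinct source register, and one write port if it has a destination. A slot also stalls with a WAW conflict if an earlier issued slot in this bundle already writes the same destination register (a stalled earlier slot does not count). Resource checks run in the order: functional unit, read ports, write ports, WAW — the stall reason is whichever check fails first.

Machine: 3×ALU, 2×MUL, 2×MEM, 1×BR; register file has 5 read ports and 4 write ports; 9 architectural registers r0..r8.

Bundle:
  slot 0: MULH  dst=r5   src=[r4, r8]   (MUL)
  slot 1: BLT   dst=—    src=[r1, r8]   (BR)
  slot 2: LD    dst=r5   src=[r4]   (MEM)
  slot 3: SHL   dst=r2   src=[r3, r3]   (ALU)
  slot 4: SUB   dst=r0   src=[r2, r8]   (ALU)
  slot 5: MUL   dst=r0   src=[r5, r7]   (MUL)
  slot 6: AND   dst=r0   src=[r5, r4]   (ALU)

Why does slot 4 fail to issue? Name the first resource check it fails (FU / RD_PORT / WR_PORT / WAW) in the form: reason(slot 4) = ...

reason(slot 4) = RD_PORT

[0] MUL needs rd=2 wr=1: ok; after: ALU=3 MUL=1 MEM=2 BR=1, R=3, W=3
[1] BR needs rd=2 wr=0: ok; after: ALU=3 MUL=1 MEM=2 BR=0, R=1, W=3
[2] MEM needs rd=1 wr=1: WAW; after: ALU=3 MUL=1 MEM=2 BR=0, R=1, W=3
[3] ALU needs rd=1 wr=1: ok; after: ALU=2 MUL=1 MEM=2 BR=0, R=0, W=2
[4] ALU needs rd=2 wr=1: RD_PORT; after: ALU=2 MUL=1 MEM=2 BR=0, R=0, W=2
[5] MUL needs rd=2 wr=1: RD_PORT; after: ALU=2 MUL=1 MEM=2 BR=0, R=0, W=2
[6] ALU needs rd=2 wr=1: RD_PORT; after: ALU=2 MUL=1 MEM=2 BR=0, R=0, W=2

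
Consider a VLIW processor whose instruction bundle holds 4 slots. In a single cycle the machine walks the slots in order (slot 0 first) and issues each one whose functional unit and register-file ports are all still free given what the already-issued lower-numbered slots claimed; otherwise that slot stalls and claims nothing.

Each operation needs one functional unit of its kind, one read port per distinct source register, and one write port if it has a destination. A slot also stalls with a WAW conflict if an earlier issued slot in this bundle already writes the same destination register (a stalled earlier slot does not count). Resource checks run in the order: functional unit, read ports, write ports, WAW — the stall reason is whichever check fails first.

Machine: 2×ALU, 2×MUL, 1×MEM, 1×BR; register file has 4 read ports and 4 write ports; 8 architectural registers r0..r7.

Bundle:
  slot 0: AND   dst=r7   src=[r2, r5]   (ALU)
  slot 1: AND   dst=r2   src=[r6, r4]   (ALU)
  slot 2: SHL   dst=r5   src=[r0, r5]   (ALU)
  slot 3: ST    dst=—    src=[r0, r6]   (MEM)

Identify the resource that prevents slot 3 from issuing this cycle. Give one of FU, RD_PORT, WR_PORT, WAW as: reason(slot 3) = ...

  0. ALU→r7 ⇒ go  {1A/2Mu/1Ld/1B | 2r 3w}
  1. ALU→r2 ⇒ go  {0A/2Mu/1Ld/1B | 0r 2w}
  2. ALU→r5 ⇒ no(FU)  {0A/2Mu/1Ld/1B | 0r 2w}
  3. MEM ⇒ no(RD_PORT)  {0A/2Mu/1Ld/1B | 0r 2w}

reason(slot 3) = RD_PORT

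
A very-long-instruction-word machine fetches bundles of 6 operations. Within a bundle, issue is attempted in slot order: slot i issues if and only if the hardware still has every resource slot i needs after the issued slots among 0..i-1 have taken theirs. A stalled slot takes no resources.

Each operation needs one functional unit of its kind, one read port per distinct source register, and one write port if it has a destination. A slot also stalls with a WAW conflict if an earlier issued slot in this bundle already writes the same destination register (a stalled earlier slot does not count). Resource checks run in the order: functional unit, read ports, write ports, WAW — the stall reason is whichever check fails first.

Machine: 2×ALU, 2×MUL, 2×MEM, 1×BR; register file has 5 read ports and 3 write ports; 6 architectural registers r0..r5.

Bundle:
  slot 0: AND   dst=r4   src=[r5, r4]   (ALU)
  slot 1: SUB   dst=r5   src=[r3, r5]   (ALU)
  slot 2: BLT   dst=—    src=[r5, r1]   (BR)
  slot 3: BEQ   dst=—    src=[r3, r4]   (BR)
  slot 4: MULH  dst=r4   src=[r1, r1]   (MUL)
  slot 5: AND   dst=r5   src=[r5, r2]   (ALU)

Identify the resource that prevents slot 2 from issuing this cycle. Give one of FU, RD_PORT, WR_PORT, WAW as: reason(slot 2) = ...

(0) want 1×ALU +2rd +1wr — yes → AL1|MU2|ME2|BR1|rd3|wr2
(1) want 1×ALU +2rd +1wr — yes → AL0|MU2|ME2|BR1|rd1|wr1
(2) want 1×BR +2rd +0wr — RD_PORT → AL0|MU2|ME2|BR1|rd1|wr1
(3) want 1×BR +2rd +0wr — RD_PORT → AL0|MU2|ME2|BR1|rd1|wr1
(4) want 1×MUL +1rd +1wr — WAW → AL0|MU2|ME2|BR1|rd1|wr1
(5) want 1×ALU +2rd +1wr — FU → AL0|MU2|ME2|BR1|rd1|wr1

reason(slot 2) = RD_PORT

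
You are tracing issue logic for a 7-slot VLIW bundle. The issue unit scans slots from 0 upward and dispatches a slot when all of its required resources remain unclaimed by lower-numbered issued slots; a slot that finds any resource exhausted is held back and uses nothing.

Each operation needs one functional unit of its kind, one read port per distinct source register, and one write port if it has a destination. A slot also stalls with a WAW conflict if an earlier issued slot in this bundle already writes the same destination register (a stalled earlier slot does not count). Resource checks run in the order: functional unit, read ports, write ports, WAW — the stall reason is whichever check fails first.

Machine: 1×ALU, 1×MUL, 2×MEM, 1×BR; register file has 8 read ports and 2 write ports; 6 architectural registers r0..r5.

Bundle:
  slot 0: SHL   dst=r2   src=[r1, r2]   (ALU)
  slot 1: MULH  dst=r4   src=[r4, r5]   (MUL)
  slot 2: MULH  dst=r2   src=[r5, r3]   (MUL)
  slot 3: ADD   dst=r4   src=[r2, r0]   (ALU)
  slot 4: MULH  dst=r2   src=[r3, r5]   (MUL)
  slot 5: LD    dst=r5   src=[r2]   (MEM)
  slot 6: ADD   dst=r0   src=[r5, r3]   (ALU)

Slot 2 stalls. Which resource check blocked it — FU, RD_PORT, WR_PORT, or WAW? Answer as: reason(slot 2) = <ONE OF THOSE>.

reason(slot 2) = FU

  0. ALU→r2 ⇒ go  {0A/1Mu/2Ld/1B | 6r 1w}
  1. MUL→r4 ⇒ go  {0A/0Mu/2Ld/1B | 4r 0w}
  2. MUL→r2 ⇒ no(FU)  {0A/0Mu/2Ld/1B | 4r 0w}
  3. ALU→r4 ⇒ no(FU)  {0A/0Mu/2Ld/1B | 4r 0w}
  4. MUL→r2 ⇒ no(FU)  {0A/0Mu/2Ld/1B | 4r 0w}
  5. MEM→r5 ⇒ no(WR_PORT)  {0A/0Mu/2Ld/1B | 4r 0w}
  6. ALU→r0 ⇒ no(FU)  {0A/0Mu/2Ld/1B | 4r 0w}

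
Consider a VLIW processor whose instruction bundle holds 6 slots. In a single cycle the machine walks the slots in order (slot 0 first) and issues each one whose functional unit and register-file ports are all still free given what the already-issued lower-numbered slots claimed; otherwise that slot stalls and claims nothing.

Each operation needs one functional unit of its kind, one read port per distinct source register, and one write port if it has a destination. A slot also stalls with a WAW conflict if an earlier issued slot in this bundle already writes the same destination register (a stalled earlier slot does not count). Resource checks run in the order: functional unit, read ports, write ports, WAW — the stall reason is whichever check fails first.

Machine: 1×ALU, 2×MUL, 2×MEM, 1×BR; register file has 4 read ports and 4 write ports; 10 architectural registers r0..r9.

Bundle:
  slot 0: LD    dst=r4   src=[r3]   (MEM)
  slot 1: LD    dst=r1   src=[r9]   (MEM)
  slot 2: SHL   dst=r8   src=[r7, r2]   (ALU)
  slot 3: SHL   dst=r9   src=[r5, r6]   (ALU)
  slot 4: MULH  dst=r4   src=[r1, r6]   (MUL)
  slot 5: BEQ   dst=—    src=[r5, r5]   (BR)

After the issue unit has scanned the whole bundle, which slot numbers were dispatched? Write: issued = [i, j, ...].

#0 MEM src=r3 dispatched  <A:1 Mu:2 Ld:1 B:1 rd:3 wr:3>
#1 MEM src=r9 dispatched  <A:1 Mu:2 Ld:0 B:1 rd:2 wr:2>
#2 ALU src=r7,r2 dispatched  <A:0 Mu:2 Ld:0 B:1 rd:0 wr:1>
#3 ALU src=r5,r6 held:FU  <A:0 Mu:2 Ld:0 B:1 rd:0 wr:1>
#4 MUL src=r1,r6 held:RD_PORT  <A:0 Mu:2 Ld:0 B:1 rd:0 wr:1>
#5 BR src=r5,r5 held:RD_PORT  <A:0 Mu:2 Ld:0 B:1 rd:0 wr:1>

issued = [0, 1, 2]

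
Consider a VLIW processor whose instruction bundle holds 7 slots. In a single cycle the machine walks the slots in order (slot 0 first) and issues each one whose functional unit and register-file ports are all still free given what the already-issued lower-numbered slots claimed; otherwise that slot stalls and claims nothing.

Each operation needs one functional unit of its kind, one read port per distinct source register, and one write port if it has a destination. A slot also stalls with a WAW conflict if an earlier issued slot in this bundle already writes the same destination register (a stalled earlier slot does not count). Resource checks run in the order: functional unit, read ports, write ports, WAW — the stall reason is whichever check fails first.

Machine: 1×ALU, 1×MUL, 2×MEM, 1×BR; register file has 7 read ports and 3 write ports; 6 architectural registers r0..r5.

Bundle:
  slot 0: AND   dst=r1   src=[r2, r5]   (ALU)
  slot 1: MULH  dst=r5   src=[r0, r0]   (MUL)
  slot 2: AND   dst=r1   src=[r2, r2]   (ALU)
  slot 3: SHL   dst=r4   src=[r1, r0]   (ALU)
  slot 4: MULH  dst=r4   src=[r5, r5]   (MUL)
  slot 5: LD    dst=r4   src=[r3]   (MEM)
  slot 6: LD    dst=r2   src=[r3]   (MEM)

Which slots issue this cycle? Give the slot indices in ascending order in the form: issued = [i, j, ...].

(0) want 1×ALU +2rd +1wr — yes → AL0|MU1|ME2|BR1|rd5|wr2
(1) want 1×MUL +1rd +1wr — yes → AL0|MU0|ME2|BR1|rd4|wr1
(2) want 1×ALU +1rd +1wr — FU → AL0|MU0|ME2|BR1|rd4|wr1
(3) want 1×ALU +2rd +1wr — FU → AL0|MU0|ME2|BR1|rd4|wr1
(4) want 1×MUL +1rd +1wr — FU → AL0|MU0|ME2|BR1|rd4|wr1
(5) want 1×MEM +1rd +1wr — yes → AL0|MU0|ME1|BR1|rd3|wr0
(6) want 1×MEM +1rd +1wr — WR_PORT → AL0|MU0|ME1|BR1|rd3|wr0

issued = [0, 1, 5]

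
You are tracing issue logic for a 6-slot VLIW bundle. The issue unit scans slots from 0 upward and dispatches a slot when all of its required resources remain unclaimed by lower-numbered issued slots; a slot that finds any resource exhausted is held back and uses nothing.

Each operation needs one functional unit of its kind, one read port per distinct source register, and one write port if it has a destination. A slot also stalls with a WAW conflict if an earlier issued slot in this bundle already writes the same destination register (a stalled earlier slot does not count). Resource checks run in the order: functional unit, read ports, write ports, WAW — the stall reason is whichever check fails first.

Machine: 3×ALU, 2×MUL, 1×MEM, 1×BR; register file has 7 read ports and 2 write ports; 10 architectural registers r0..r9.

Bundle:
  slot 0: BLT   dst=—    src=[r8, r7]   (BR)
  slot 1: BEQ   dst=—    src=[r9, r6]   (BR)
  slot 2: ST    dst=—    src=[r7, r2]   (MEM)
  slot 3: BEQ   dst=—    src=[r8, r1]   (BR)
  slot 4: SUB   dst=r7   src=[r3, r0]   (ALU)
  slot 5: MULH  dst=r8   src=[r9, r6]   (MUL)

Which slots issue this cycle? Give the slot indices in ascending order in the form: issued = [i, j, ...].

#0 BR src=r8,r7 dispatched  <A:3 Mu:2 Ld:1 B:0 rd:5 wr:2>
#1 BR src=r9,r6 held:FU  <A:3 Mu:2 Ld:1 B:0 rd:5 wr:2>
#2 MEM src=r7,r2 dispatched  <A:3 Mu:2 Ld:0 B:0 rd:3 wr:2>
#3 BR src=r8,r1 held:FU  <A:3 Mu:2 Ld:0 B:0 rd:3 wr:2>
#4 ALU src=r3,r0 dispatched  <A:2 Mu:2 Ld:0 B:0 rd:1 wr:1>
#5 MUL src=r9,r6 held:RD_PORT  <A:2 Mu:2 Ld:0 B:0 rd:1 wr:1>

issued = [0, 2, 4]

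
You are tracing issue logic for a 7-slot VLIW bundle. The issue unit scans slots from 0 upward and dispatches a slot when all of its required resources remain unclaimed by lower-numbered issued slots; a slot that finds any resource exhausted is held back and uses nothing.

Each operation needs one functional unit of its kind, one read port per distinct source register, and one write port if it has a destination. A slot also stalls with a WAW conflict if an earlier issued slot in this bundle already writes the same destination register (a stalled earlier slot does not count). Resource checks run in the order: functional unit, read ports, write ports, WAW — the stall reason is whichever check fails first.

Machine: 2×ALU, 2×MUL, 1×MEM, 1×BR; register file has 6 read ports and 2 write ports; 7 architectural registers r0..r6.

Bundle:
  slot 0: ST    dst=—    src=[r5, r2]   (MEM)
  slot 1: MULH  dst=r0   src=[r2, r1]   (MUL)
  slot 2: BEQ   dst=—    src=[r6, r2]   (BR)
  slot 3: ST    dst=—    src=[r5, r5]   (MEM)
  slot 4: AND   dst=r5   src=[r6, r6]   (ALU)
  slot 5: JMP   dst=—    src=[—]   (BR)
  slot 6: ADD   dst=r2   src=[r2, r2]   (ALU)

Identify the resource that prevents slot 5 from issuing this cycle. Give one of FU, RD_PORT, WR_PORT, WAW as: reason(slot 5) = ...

[0] MEM needs rd=2 wr=0: ok; after: ALU=2 MUL=2 MEM=0 BR=1, R=4, W=2
[1] MUL needs rd=2 wr=1: ok; after: ALU=2 MUL=1 MEM=0 BR=1, R=2, W=1
[2] BR needs rd=2 wr=0: ok; after: ALU=2 MUL=1 MEM=0 BR=0, R=0, W=1
[3] MEM needs rd=1 wr=0: FU; after: ALU=2 MUL=1 MEM=0 BR=0, R=0, W=1
[4] ALU needs rd=1 wr=1: RD_PORT; after: ALU=2 MUL=1 MEM=0 BR=0, R=0, W=1
[5] BR needs rd=0 wr=0: FU; after: ALU=2 MUL=1 MEM=0 BR=0, R=0, W=1
[6] ALU needs rd=1 wr=1: RD_PORT; after: ALU=2 MUL=1 MEM=0 BR=0, R=0, W=1

reason(slot 5) = FU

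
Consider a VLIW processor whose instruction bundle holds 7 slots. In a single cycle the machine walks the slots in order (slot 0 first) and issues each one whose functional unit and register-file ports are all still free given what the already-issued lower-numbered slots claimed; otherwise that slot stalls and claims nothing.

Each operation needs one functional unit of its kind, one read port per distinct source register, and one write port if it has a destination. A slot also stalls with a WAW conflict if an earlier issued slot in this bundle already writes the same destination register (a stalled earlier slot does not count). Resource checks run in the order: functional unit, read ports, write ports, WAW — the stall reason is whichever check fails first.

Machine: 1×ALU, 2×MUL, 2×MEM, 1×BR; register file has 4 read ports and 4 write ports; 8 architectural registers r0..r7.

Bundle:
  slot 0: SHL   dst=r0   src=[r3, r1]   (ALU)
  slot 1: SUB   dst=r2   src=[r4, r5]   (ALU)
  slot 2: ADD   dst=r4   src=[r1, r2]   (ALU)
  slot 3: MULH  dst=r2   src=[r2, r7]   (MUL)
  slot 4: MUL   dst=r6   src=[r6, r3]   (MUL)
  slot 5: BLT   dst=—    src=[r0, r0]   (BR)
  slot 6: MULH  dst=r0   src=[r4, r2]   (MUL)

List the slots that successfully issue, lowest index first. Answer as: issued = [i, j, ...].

[0] ALU needs rd=2 wr=1: ok; after: ALU=0 MUL=2 MEM=2 BR=1, R=2, W=3
[1] ALU needs rd=2 wr=1: FU; after: ALU=0 MUL=2 MEM=2 BR=1, R=2, W=3
[2] ALU needs rd=2 wr=1: FU; after: ALU=0 MUL=2 MEM=2 BR=1, R=2, W=3
[3] MUL needs rd=2 wr=1: ok; after: ALU=0 MUL=1 MEM=2 BR=1, R=0, W=2
[4] MUL needs rd=2 wr=1: RD_PORT; after: ALU=0 MUL=1 MEM=2 BR=1, R=0, W=2
[5] BR needs rd=1 wr=0: RD_PORT; after: ALU=0 MUL=1 MEM=2 BR=1, R=0, W=2
[6] MUL needs rd=2 wr=1: RD_PORT; after: ALU=0 MUL=1 MEM=2 BR=1, R=0, W=2

issued = [0, 3]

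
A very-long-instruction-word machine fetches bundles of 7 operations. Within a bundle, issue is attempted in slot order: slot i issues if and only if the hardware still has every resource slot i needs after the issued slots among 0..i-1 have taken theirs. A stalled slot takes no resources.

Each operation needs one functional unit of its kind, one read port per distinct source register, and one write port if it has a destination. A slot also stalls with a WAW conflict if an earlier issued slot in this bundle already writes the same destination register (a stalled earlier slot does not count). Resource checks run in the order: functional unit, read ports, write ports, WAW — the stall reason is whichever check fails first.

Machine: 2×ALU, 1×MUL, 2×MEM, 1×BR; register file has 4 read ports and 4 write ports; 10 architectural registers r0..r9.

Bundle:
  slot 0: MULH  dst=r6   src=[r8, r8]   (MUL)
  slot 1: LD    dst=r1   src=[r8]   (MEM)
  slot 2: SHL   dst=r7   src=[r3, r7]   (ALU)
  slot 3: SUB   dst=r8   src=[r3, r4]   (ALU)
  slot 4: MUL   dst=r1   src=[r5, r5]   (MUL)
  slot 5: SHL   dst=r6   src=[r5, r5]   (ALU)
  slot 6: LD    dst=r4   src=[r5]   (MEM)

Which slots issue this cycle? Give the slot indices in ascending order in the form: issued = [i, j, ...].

issued = [0, 1, 2]

#0 MUL src=r8,r8 dispatched  <A:2 Mu:0 Ld:2 B:1 rd:3 wr:3>
#1 MEM src=r8 dispatched  <A:2 Mu:0 Ld:1 B:1 rd:2 wr:2>
#2 ALU src=r3,r7 dispatched  <A:1 Mu:0 Ld:1 B:1 rd:0 wr:1>
#3 ALU src=r3,r4 held:RD_PORT  <A:1 Mu:0 Ld:1 B:1 rd:0 wr:1>
#4 MUL src=r5,r5 held:FU  <A:1 Mu:0 Ld:1 B:1 rd:0 wr:1>
#5 ALU src=r5,r5 held:RD_PORT  <A:1 Mu:0 Ld:1 B:1 rd:0 wr:1>
#6 MEM src=r5 held:RD_PORT  <A:1 Mu:0 Ld:1 B:1 rd:0 wr:1>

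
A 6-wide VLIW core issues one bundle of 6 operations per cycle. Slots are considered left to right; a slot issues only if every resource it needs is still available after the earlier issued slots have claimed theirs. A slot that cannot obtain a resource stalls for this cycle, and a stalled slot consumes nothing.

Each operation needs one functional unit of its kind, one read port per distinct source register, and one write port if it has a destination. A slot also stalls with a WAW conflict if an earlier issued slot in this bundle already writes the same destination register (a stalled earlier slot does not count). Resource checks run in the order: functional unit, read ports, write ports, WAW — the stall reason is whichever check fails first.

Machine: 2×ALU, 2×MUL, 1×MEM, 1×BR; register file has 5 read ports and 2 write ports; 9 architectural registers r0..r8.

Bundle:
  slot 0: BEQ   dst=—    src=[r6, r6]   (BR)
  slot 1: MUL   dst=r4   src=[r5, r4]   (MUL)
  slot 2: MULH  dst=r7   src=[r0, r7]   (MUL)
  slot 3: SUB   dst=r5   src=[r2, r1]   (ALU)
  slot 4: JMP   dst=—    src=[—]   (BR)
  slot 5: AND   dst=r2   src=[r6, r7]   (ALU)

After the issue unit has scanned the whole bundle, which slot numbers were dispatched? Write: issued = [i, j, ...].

slot 0 (BR): ISSUE — free A2,Mu2,Ld1,B0 rp4 wp2
slot 1 (MUL): ISSUE — free A2,Mu1,Ld1,B0 rp2 wp1
slot 2 (MUL): ISSUE — free A2,Mu0,Ld1,B0 rp0 wp0
slot 3 (ALU): stall RD_PORT — free A2,Mu0,Ld1,B0 rp0 wp0
slot 4 (BR): stall FU — free A2,Mu0,Ld1,B0 rp0 wp0
slot 5 (ALU): stall RD_PORT — free A2,Mu0,Ld1,B0 rp0 wp0

issued = [0, 1, 2]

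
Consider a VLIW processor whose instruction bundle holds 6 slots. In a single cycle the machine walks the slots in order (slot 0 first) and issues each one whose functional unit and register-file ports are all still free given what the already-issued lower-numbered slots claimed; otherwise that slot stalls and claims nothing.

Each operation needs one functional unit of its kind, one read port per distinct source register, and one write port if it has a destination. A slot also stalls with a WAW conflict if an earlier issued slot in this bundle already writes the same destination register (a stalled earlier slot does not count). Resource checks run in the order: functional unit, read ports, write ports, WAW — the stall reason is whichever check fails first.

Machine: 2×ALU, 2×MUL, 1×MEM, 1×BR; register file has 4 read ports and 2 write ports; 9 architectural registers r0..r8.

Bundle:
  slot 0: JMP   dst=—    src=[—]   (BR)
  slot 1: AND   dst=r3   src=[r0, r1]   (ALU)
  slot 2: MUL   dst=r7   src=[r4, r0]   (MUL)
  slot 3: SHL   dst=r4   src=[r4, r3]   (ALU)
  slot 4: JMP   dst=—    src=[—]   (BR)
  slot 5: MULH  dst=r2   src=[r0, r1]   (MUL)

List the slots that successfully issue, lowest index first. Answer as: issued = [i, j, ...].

[0] BR needs rd=0 wr=0: ok; after: ALU=2 MUL=2 MEM=1 BR=0, R=4, W=2
[1] ALU needs rd=2 wr=1: ok; after: ALU=1 MUL=2 MEM=1 BR=0, R=2, W=1
[2] MUL needs rd=2 wr=1: ok; after: ALU=1 MUL=1 MEM=1 BR=0, R=0, W=0
[3] ALU needs rd=2 wr=1: RD_PORT; after: ALU=1 MUL=1 MEM=1 BR=0, R=0, W=0
[4] BR needs rd=0 wr=0: FU; after: ALU=1 MUL=1 MEM=1 BR=0, R=0, W=0
[5] MUL needs rd=2 wr=1: RD_PORT; after: ALU=1 MUL=1 MEM=1 BR=0, R=0, W=0

issued = [0, 1, 2]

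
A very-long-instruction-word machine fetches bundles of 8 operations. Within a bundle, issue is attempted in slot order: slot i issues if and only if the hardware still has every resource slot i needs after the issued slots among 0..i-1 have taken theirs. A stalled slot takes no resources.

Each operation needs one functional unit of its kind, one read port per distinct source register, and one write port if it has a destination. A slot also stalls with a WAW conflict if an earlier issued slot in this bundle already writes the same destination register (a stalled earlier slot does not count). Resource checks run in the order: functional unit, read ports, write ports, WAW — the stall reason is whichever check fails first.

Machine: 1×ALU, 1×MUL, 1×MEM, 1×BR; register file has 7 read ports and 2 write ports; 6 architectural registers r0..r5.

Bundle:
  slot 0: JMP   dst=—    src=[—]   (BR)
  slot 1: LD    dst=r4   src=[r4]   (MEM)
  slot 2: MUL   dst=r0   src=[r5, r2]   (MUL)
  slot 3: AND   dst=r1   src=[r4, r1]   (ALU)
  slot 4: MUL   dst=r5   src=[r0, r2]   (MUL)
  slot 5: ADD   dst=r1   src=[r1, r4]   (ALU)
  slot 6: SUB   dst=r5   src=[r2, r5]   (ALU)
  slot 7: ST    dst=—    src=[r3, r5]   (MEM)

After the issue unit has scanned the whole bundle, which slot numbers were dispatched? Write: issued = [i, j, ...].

issued = [0, 1, 2]

  0. BR ⇒ go  {1A/1Mu/1Ld/0B | 7r 2w}
  1. MEM→r4 ⇒ go  {1A/1Mu/0Ld/0B | 6r 1w}
  2. MUL→r0 ⇒ go  {1A/0Mu/0Ld/0B | 4r 0w}
  3. ALU→r1 ⇒ no(WR_PORT)  {1A/0Mu/0Ld/0B | 4r 0w}
  4. MUL→r5 ⇒ no(FU)  {1A/0Mu/0Ld/0B | 4r 0w}
  5. ALU→r1 ⇒ no(WR_PORT)  {1A/0Mu/0Ld/0B | 4r 0w}
  6. ALU→r5 ⇒ no(WR_PORT)  {1A/0Mu/0Ld/0B | 4r 0w}
  7. MEM ⇒ no(FU)  {1A/0Mu/0Ld/0B | 4r 0w}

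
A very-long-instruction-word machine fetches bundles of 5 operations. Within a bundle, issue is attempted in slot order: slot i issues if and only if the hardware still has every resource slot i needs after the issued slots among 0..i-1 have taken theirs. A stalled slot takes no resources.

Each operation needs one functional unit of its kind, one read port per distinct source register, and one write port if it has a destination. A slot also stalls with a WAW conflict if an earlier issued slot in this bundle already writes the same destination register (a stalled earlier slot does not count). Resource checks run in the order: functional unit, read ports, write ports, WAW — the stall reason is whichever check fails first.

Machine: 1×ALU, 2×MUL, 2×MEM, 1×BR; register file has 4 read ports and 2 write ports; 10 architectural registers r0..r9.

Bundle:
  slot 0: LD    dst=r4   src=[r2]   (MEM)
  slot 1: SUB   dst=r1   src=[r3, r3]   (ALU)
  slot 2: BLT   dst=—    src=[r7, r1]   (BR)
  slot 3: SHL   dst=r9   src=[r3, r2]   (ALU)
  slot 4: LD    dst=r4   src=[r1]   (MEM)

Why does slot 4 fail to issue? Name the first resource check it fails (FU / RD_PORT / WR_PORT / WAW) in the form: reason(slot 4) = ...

reason(slot 4) = RD_PORT

#0 MEM src=r2 dispatched  <A:1 Mu:2 Ld:1 B:1 rd:3 wr:1>
#1 ALU src=r3,r3 dispatched  <A:0 Mu:2 Ld:1 B:1 rd:2 wr:0>
#2 BR src=r7,r1 dispatched  <A:0 Mu:2 Ld:1 B:0 rd:0 wr:0>
#3 ALU src=r3,r2 held:FU  <A:0 Mu:2 Ld:1 B:0 rd:0 wr:0>
#4 MEM src=r1 held:RD_PORT  <A:0 Mu:2 Ld:1 B:0 rd:0 wr:0>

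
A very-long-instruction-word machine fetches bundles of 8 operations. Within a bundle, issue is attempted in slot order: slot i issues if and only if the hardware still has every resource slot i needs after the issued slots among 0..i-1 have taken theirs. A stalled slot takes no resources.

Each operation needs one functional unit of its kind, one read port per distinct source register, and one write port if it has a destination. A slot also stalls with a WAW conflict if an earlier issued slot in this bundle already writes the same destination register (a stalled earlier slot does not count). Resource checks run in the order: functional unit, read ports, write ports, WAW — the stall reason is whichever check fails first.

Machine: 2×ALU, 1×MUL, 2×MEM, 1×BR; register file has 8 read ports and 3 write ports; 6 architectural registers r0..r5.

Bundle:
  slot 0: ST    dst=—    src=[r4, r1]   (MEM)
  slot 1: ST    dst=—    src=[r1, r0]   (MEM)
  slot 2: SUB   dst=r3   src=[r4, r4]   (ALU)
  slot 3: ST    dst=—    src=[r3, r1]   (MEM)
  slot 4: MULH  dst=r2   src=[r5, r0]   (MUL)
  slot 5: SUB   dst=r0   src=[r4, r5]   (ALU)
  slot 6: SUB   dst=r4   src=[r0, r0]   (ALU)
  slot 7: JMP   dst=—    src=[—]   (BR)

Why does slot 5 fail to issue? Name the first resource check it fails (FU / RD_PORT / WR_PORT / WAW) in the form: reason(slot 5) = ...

reason(slot 5) = RD_PORT

[0] MEM needs rd=2 wr=0: ok; after: ALU=2 MUL=1 MEM=1 BR=1, R=6, W=3
[1] MEM needs rd=2 wr=0: ok; after: ALU=2 MUL=1 MEM=0 BR=1, R=4, W=3
[2] ALU needs rd=1 wr=1: ok; after: ALU=1 MUL=1 MEM=0 BR=1, R=3, W=2
[3] MEM needs rd=2 wr=0: FU; after: ALU=1 MUL=1 MEM=0 BR=1, R=3, W=2
[4] MUL needs rd=2 wr=1: ok; after: ALU=1 MUL=0 MEM=0 BR=1, R=1, W=1
[5] ALU needs rd=2 wr=1: RD_PORT; after: ALU=1 MUL=0 MEM=0 BR=1, R=1, W=1
[6] ALU needs rd=1 wr=1: ok; after: ALU=0 MUL=0 MEM=0 BR=1, R=0, W=0
[7] BR needs rd=0 wr=0: ok; after: ALU=0 MUL=0 MEM=0 BR=0, R=0, W=0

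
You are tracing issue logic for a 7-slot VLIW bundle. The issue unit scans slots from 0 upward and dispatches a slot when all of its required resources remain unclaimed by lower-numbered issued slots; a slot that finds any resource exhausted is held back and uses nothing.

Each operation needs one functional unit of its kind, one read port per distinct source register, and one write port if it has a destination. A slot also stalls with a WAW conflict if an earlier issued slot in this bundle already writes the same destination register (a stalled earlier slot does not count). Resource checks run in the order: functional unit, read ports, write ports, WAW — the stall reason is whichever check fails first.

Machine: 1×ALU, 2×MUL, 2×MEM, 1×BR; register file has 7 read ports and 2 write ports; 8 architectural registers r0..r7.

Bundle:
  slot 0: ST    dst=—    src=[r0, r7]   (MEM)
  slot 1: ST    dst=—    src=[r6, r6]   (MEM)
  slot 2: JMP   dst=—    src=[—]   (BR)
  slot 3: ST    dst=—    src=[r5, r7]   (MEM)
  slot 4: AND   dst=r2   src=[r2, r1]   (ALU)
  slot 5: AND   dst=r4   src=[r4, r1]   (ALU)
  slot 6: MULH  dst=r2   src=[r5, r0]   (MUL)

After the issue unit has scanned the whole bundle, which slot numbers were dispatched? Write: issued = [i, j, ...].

issued = [0, 1, 2, 4]

  0. MEM ⇒ go  {1A/2Mu/1Ld/1B | 5r 2w}
  1. MEM ⇒ go  {1A/2Mu/0Ld/1B | 4r 2w}
  2. BR ⇒ go  {1A/2Mu/0Ld/0B | 4r 2w}
  3. MEM ⇒ no(FU)  {1A/2Mu/0Ld/0B | 4r 2w}
  4. ALU→r2 ⇒ go  {0A/2Mu/0Ld/0B | 2r 1w}
  5. ALU→r4 ⇒ no(FU)  {0A/2Mu/0Ld/0B | 2r 1w}
  6. MUL→r2 ⇒ no(WAW)  {0A/2Mu/0Ld/0B | 2r 1w}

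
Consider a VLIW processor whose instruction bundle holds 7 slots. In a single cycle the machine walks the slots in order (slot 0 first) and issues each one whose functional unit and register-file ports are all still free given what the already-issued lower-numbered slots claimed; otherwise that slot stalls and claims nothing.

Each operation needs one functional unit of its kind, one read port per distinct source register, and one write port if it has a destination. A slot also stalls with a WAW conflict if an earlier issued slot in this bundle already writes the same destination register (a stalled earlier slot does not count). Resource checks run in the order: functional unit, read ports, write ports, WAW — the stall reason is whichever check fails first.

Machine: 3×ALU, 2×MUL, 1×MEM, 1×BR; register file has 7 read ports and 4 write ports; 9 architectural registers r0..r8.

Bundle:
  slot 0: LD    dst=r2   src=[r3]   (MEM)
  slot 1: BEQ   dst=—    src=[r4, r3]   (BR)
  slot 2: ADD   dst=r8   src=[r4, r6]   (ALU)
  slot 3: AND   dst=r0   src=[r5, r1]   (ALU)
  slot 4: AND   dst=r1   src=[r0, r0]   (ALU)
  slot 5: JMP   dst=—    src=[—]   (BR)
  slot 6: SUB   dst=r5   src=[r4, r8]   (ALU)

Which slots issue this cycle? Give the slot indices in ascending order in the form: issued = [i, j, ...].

(0) want 1×MEM +1rd +1wr — yes → AL3|MU2|ME0|BR1|rd6|wr3
(1) want 1×BR +2rd +0wr — yes → AL3|MU2|ME0|BR0|rd4|wr3
(2) want 1×ALU +2rd +1wr — yes → AL2|MU2|ME0|BR0|rd2|wr2
(3) want 1×ALU +2rd +1wr — yes → AL1|MU2|ME0|BR0|rd0|wr1
(4) want 1×ALU +1rd +1wr — RD_PORT → AL1|MU2|ME0|BR0|rd0|wr1
(5) want 1×BR +0rd +0wr — FU → AL1|MU2|ME0|BR0|rd0|wr1
(6) want 1×ALU +2rd +1wr — RD_PORT → AL1|MU2|ME0|BR0|rd0|wr1

issued = [0, 1, 2, 3]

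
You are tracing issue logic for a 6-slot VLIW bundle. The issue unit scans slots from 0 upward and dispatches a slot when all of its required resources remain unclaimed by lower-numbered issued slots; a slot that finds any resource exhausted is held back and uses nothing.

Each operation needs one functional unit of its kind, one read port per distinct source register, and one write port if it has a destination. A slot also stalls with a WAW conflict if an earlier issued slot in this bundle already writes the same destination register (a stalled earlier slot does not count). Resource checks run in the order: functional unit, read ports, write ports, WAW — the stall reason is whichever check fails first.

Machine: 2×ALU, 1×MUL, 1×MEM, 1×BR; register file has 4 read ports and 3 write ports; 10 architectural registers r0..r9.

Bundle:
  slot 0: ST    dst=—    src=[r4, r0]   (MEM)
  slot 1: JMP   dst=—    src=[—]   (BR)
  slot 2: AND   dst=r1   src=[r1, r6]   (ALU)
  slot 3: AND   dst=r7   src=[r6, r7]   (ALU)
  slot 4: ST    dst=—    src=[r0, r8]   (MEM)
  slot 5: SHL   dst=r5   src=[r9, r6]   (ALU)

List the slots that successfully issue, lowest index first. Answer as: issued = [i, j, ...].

issued = [0, 1, 2]

[0] MEM needs rd=2 wr=0: ok; after: ALU=2 MUL=1 MEM=0 BR=1, R=2, W=3
[1] BR needs rd=0 wr=0: ok; after: ALU=2 MUL=1 MEM=0 BR=0, R=2, W=3
[2] ALU needs rd=2 wr=1: ok; after: ALU=1 MUL=1 MEM=0 BR=0, R=0, W=2
[3] ALU needs rd=2 wr=1: RD_PORT; after: ALU=1 MUL=1 MEM=0 BR=0, R=0, W=2
[4] MEM needs rd=2 wr=0: FU; after: ALU=1 MUL=1 MEM=0 BR=0, R=0, W=2
[5] ALU needs rd=2 wr=1: RD_PORT; after: ALU=1 MUL=1 MEM=0 BR=0, R=0, W=2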